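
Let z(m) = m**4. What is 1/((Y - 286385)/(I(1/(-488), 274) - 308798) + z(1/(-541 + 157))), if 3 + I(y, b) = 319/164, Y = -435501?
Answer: 122349499900231680/286018981248490621 ≈ 0.42777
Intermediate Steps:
I(y, b) = -173/164 (I(y, b) = -3 + 319/164 = -173/164)
1/((Y - 286385)/(I(1/(-488), 274) - 308798) + z(1/(-541 + 157))) = 1/((-435501 - 286385)/(-173/164 - 308798) + (1/(-541 + 157))**4) = 1/(-721886/(-50643045/164) + (1/(-384))**4) = 1/(-721886*(-164/50643045) + (-1/384)**4) = 1/(118389304/50643045 + 1/21743271936) = 1/(286018981248490621/122349499900231680) = 122349499900231680/286018981248490621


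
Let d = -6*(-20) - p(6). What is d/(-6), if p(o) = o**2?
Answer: -14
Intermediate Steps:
d = 84 (d = -6*(-20) - 1*6**2 = 120 - 1*36 = 120 - 36 = 84)
d/(-6) = 84/(-6) = 84*(-1/6) = -14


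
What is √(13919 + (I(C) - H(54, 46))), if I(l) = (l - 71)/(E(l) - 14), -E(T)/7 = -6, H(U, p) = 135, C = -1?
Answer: √675290/7 ≈ 117.39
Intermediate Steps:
E(T) = 42 (E(T) = -7*(-6) = 42)
I(l) = -71/28 + l/28 (I(l) = (l - 71)/(42 - 14) = (-71 + l)/28 = (-71 + l)*(1/28) = -71/28 + l/28)
√(13919 + (I(C) - H(54, 46))) = √(13919 + ((-71/28 + (1/28)*(-1)) - 1*135)) = √(13919 + ((-71/28 - 1/28) - 135)) = √(13919 + (-18/7 - 135)) = √(13919 - 963/7) = √(96470/7) = √675290/7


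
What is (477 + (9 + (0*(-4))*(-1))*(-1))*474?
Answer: 221832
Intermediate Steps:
(477 + (9 + (0*(-4))*(-1))*(-1))*474 = (477 + (9 + 0*(-1))*(-1))*474 = (477 + (9 + 0)*(-1))*474 = (477 + 9*(-1))*474 = (477 - 9)*474 = 468*474 = 221832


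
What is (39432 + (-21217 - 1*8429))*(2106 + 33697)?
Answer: 350368158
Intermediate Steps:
(39432 + (-21217 - 1*8429))*(2106 + 33697) = (39432 + (-21217 - 8429))*35803 = (39432 - 29646)*35803 = 9786*35803 = 350368158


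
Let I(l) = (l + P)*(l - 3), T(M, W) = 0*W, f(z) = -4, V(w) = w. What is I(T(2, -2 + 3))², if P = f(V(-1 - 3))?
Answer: 144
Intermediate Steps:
P = -4
T(M, W) = 0
I(l) = (-4 + l)*(-3 + l) (I(l) = (l - 4)*(l - 3) = (-4 + l)*(-3 + l))
I(T(2, -2 + 3))² = (12 + 0² - 7*0)² = (12 + 0 + 0)² = 12² = 144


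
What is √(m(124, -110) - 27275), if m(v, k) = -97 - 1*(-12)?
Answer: 12*I*√190 ≈ 165.41*I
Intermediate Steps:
m(v, k) = -85 (m(v, k) = -97 + 12 = -85)
√(m(124, -110) - 27275) = √(-85 - 27275) = √(-27360) = 12*I*√190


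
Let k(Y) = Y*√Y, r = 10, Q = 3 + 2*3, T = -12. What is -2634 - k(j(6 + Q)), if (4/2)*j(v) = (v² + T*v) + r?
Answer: -2634 - 55*√110/4 ≈ -2778.2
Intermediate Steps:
Q = 9 (Q = 3 + 6 = 9)
j(v) = 5 + v²/2 - 6*v (j(v) = ((v² - 12*v) + 10)/2 = (10 + v² - 12*v)/2 = 5 + v²/2 - 6*v)
k(Y) = Y^(3/2)
-2634 - k(j(6 + Q)) = -2634 - (5 + (6 + 9)²/2 - 6*(6 + 9))^(3/2) = -2634 - (5 + (½)*15² - 6*15)^(3/2) = -2634 - (5 + (½)*225 - 90)^(3/2) = -2634 - (5 + 225/2 - 90)^(3/2) = -2634 - (55/2)^(3/2) = -2634 - 55*√110/4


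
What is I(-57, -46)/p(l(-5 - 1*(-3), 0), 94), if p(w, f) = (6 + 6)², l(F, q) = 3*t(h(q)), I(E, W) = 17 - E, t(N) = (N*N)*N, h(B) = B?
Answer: 37/72 ≈ 0.51389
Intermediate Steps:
t(N) = N³ (t(N) = N²*N = N³)
l(F, q) = 3*q³
p(w, f) = 144 (p(w, f) = 12² = 144)
I(-57, -46)/p(l(-5 - 1*(-3), 0), 94) = (17 - 1*(-57))/144 = (17 + 57)*(1/144) = 74*(1/144) = 37/72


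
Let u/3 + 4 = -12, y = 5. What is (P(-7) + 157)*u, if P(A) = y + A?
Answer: -7440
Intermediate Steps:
u = -48 (u = -12 + 3*(-12) = -12 - 36 = -48)
P(A) = 5 + A
(P(-7) + 157)*u = ((5 - 7) + 157)*(-48) = (-2 + 157)*(-48) = 155*(-48) = -7440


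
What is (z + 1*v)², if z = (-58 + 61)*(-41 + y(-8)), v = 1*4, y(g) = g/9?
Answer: 133225/9 ≈ 14803.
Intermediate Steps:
y(g) = g/9 (y(g) = g*(⅑) = g/9)
v = 4
z = -377/3 (z = (-58 + 61)*(-41 + (⅑)*(-8)) = 3*(-41 - 8/9) = 3*(-377/9) = -377/3 ≈ -125.67)
(z + 1*v)² = (-377/3 + 1*4)² = (-377/3 + 4)² = (-365/3)² = 133225/9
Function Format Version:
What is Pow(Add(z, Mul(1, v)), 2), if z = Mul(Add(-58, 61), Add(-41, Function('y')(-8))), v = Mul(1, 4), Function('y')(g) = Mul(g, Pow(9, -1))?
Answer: Rational(133225, 9) ≈ 14803.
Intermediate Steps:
Function('y')(g) = Mul(Rational(1, 9), g) (Function('y')(g) = Mul(g, Rational(1, 9)) = Mul(Rational(1, 9), g))
v = 4
z = Rational(-377, 3) (z = Mul(Add(-58, 61), Add(-41, Mul(Rational(1, 9), -8))) = Mul(3, Add(-41, Rational(-8, 9))) = Mul(3, Rational(-377, 9)) = Rational(-377, 3) ≈ -125.67)
Pow(Add(z, Mul(1, v)), 2) = Pow(Add(Rational(-377, 3), Mul(1, 4)), 2) = Pow(Add(Rational(-377, 3), 4), 2) = Pow(Rational(-365, 3), 2) = Rational(133225, 9)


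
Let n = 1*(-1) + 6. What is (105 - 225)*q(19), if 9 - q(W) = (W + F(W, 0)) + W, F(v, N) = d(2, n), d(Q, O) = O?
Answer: 4080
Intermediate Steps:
n = 5 (n = -1 + 6 = 5)
F(v, N) = 5
q(W) = 4 - 2*W (q(W) = 9 - ((W + 5) + W) = 9 - ((5 + W) + W) = 9 - (5 + 2*W) = 9 + (-5 - 2*W) = 4 - 2*W)
(105 - 225)*q(19) = (105 - 225)*(4 - 2*19) = -120*(4 - 38) = -120*(-34) = 4080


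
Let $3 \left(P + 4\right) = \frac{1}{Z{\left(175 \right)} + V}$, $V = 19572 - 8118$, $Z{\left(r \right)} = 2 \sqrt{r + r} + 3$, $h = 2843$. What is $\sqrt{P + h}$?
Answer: $\frac{\sqrt{292737810 + 255510 \sqrt{14}}}{3 \sqrt{11457 + 10 \sqrt{14}}} \approx 53.282$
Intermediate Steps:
$Z{\left(r \right)} = 3 + 2 \sqrt{2} \sqrt{r}$ ($Z{\left(r \right)} = 2 \sqrt{2 r} + 3 = 2 \sqrt{2} \sqrt{r} + 3 = 3 + 2 \sqrt{2} \sqrt{r}$)
$V = 11454$
$P = -4 + \frac{1}{3 \left(11457 + 10 \sqrt{14}\right)}$ ($P = -4 + \frac{1}{3 \left(\left(3 + 2 \sqrt{2} \sqrt{175}\right) + 11454\right)} = -4 + \frac{1}{3 \left(\left(3 + 2 \sqrt{2} \cdot 5 \sqrt{7}\right) + 11454\right)} = -4 + \frac{1}{3 \left(\left(3 + 10 \sqrt{14}\right) + 11454\right)} = -4 + \frac{1}{3 \left(11457 + 10 \sqrt{14}\right)} \approx -4.0$)
$\sqrt{P + h} = \sqrt{\left(- \frac{525041977}{131261449} - \frac{10 \sqrt{14}}{393784347}\right) + 2843} = \sqrt{\frac{372651257530}{131261449} - \frac{10 \sqrt{14}}{393784347}}$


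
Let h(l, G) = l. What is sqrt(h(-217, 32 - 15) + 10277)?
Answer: 2*sqrt(2515) ≈ 100.30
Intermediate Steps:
sqrt(h(-217, 32 - 15) + 10277) = sqrt(-217 + 10277) = sqrt(10060) = 2*sqrt(2515)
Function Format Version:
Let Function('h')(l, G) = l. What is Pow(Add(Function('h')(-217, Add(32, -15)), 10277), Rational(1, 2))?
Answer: Mul(2, Pow(2515, Rational(1, 2))) ≈ 100.30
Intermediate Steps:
Pow(Add(Function('h')(-217, Add(32, -15)), 10277), Rational(1, 2)) = Pow(Add(-217, 10277), Rational(1, 2)) = Pow(10060, Rational(1, 2)) = Mul(2, Pow(2515, Rational(1, 2)))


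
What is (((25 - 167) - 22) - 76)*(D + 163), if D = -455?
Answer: 70080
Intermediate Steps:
(((25 - 167) - 22) - 76)*(D + 163) = (((25 - 167) - 22) - 76)*(-455 + 163) = ((-142 - 22) - 76)*(-292) = (-164 - 76)*(-292) = -240*(-292) = 70080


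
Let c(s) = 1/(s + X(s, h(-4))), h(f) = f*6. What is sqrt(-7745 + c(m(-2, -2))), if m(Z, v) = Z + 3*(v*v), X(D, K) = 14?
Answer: I*sqrt(1115274)/12 ≈ 88.005*I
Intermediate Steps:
h(f) = 6*f
m(Z, v) = Z + 3*v**2
c(s) = 1/(14 + s) (c(s) = 1/(s + 14) = 1/(14 + s))
sqrt(-7745 + c(m(-2, -2))) = sqrt(-7745 + 1/(14 + (-2 + 3*(-2)**2))) = sqrt(-7745 + 1/(14 + (-2 + 3*4))) = sqrt(-7745 + 1/(14 + (-2 + 12))) = sqrt(-7745 + 1/(14 + 10)) = sqrt(-7745 + 1/24) = sqrt(-185879/24) = I*sqrt(1115274)/12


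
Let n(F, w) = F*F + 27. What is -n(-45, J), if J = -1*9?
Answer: -2052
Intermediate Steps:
J = -9
n(F, w) = 27 + F² (n(F, w) = F² + 27 = 27 + F²)
-n(-45, J) = -(27 + (-45)²) = -(27 + 2025) = -1*2052 = -2052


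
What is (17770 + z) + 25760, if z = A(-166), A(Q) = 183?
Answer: 43713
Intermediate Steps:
z = 183
(17770 + z) + 25760 = (17770 + 183) + 25760 = 17953 + 25760 = 43713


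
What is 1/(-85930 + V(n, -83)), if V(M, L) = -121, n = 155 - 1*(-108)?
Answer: -1/86051 ≈ -1.1621e-5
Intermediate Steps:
n = 263 (n = 155 + 108 = 263)
1/(-85930 + V(n, -83)) = 1/(-85930 - 121) = 1/(-86051) = -1/86051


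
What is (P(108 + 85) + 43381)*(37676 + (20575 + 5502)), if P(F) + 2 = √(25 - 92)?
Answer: 2765541387 + 63753*I*√67 ≈ 2.7655e+9 + 5.2184e+5*I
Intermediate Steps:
P(F) = -2 + I*√67 (P(F) = -2 + √(25 - 92) = -2 + √(-67) = -2 + I*√67)
(P(108 + 85) + 43381)*(37676 + (20575 + 5502)) = ((-2 + I*√67) + 43381)*(37676 + (20575 + 5502)) = (43379 + I*√67)*(37676 + 26077) = (43379 + I*√67)*63753 = 2765541387 + 63753*I*√67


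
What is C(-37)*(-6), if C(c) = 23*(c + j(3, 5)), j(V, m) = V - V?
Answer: 5106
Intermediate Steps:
j(V, m) = 0
C(c) = 23*c (C(c) = 23*(c + 0) = 23*c)
C(-37)*(-6) = (23*(-37))*(-6) = -851*(-6) = 5106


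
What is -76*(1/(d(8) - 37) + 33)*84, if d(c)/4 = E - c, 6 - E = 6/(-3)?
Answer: -7788480/37 ≈ -2.1050e+5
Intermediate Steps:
E = 8 (E = 6 - 6/(-3) = 6 - 6*(-1)/3 = 6 - 1*(-2) = 6 + 2 = 8)
d(c) = 32 - 4*c (d(c) = 4*(8 - c) = 32 - 4*c)
-76*(1/(d(8) - 37) + 33)*84 = -76*(1/((32 - 4*8) - 37) + 33)*84 = -76*(1/((32 - 32) - 37) + 33)*84 = -76*(1/(0 - 37) + 33)*84 = -76*(1/(-37) + 33)*84 = -76*(-1/37 + 33)*84 = -76*1220/37*84 = -92720/37*84 = -7788480/37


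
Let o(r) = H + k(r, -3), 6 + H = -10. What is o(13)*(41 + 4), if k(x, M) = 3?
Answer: -585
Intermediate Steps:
H = -16 (H = -6 - 10 = -16)
o(r) = -13 (o(r) = -16 + 3 = -13)
o(13)*(41 + 4) = -13*(41 + 4) = -13*45 = -585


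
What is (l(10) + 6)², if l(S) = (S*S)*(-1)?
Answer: 8836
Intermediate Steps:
l(S) = -S² (l(S) = S²*(-1) = -S²)
(l(10) + 6)² = (-1*10² + 6)² = (-1*100 + 6)² = (-100 + 6)² = (-94)² = 8836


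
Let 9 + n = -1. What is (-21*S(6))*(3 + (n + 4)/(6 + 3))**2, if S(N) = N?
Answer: -686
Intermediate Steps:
n = -10 (n = -9 - 1 = -10)
(-21*S(6))*(3 + (n + 4)/(6 + 3))**2 = (-21*6)*(3 + (-10 + 4)/(6 + 3))**2 = -126*(3 - 6/9)**2 = -126*(3 - 6*1/9)**2 = -126*(3 - 2/3)**2 = -126*(7/3)**2 = -126*49/9 = -686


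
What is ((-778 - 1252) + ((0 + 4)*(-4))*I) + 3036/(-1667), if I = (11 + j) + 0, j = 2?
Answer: -3733782/1667 ≈ -2239.8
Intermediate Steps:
I = 13 (I = (11 + 2) + 0 = 13 + 0 = 13)
((-778 - 1252) + ((0 + 4)*(-4))*I) + 3036/(-1667) = ((-778 - 1252) + ((0 + 4)*(-4))*13) + 3036/(-1667) = (-2030 + (4*(-4))*13) + 3036*(-1/1667) = (-2030 - 16*13) - 3036/1667 = (-2030 - 208) - 3036/1667 = -2238 - 3036/1667 = -3733782/1667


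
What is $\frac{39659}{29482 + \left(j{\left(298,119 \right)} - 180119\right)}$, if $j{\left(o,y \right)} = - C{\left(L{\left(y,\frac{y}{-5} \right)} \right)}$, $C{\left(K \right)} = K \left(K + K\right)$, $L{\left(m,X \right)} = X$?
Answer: $- \frac{991475}{3794247} \approx -0.26131$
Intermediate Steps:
$C{\left(K \right)} = 2 K^{2}$ ($C{\left(K \right)} = K 2 K = 2 K^{2}$)
$j{\left(o,y \right)} = - \frac{2 y^{2}}{25}$ ($j{\left(o,y \right)} = - 2 \left(\frac{y}{-5}\right)^{2} = - 2 \left(y \left(- \frac{1}{5}\right)\right)^{2} = - 2 \left(- \frac{y}{5}\right)^{2} = - 2 \frac{y^{2}}{25} = - \frac{2 y^{2}}{25}$)
$\frac{39659}{29482 + \left(j{\left(298,119 \right)} - 180119\right)} = \frac{39659}{29482 - \left(180119 + \frac{2 \cdot 119^{2}}{25}\right)} = \frac{39659}{29482 - \frac{4531297}{25}} = \frac{39659}{- \frac{3794247}{25}} = 39659 \left(- \frac{25}{3794247}\right) = - \frac{991475}{3794247}$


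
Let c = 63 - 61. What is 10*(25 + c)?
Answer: 270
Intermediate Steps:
c = 2
10*(25 + c) = 10*(25 + 2) = 10*27 = 270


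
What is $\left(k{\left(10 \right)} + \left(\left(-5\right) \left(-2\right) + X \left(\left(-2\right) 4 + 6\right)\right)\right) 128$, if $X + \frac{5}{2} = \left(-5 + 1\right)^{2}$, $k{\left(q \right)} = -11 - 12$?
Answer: $-5120$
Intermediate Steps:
$k{\left(q \right)} = -23$ ($k{\left(q \right)} = -11 - 12 = -23$)
$X = \frac{27}{2}$ ($X = - \frac{5}{2} + \left(-5 + 1\right)^{2} = - \frac{5}{2} + \left(-4\right)^{2} = - \frac{5}{2} + 16 = \frac{27}{2} \approx 13.5$)
$\left(k{\left(10 \right)} + \left(\left(-5\right) \left(-2\right) + X \left(\left(-2\right) 4 + 6\right)\right)\right) 128 = \left(-23 + \left(\left(-5\right) \left(-2\right) + \frac{27 \left(\left(-2\right) 4 + 6\right)}{2}\right)\right) 128 = \left(-23 + \left(10 + \frac{27 \left(-8 + 6\right)}{2}\right)\right) 128 = \left(-23 + \left(10 + \frac{27}{2} \left(-2\right)\right)\right) 128 = \left(-23 + \left(10 - 27\right)\right) 128 = \left(-23 - 17\right) 128 = \left(-40\right) 128 = -5120$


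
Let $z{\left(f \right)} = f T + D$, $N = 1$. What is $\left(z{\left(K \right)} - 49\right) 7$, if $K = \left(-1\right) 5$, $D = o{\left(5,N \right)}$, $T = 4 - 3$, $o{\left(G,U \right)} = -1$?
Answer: $-385$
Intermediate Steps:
$T = 1$
$D = -1$
$K = -5$
$z{\left(f \right)} = -1 + f$ ($z{\left(f \right)} = f 1 - 1 = f - 1 = -1 + f$)
$\left(z{\left(K \right)} - 49\right) 7 = \left(\left(-1 - 5\right) - 49\right) 7 = \left(-6 - 49\right) 7 = \left(-55\right) 7 = -385$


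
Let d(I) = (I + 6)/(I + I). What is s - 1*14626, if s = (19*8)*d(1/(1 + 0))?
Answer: -14094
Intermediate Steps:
d(I) = (6 + I)/(2*I) (d(I) = (6 + I)/((2*I)) = (6 + I)*(1/(2*I)) = (6 + I)/(2*I))
s = 532 (s = (19*8)*((6 + 1/(1 + 0))/(2*(1/(1 + 0)))) = 152*((6 + 1/1)/(2*(1/1))) = 152*((1/2)*(6 + 1)/1) = 152*((1/2)*1*7) = 152*(7/2) = 532)
s - 1*14626 = 532 - 1*14626 = 532 - 14626 = -14094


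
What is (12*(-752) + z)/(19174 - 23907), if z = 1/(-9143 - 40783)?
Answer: 450532225/236299758 ≈ 1.9066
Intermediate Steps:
z = -1/49926 (z = 1/(-49926) = -1/49926 ≈ -2.0030e-5)
(12*(-752) + z)/(19174 - 23907) = (12*(-752) - 1/49926)/(19174 - 23907) = (-9024 - 1/49926)/(-4733) = -450532225/49926*(-1/4733) = 450532225/236299758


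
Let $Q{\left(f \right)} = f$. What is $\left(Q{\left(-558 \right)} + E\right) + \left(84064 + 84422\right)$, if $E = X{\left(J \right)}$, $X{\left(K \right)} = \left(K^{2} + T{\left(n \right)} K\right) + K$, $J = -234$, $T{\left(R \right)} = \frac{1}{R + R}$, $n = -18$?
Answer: $\frac{444913}{2} \approx 2.2246 \cdot 10^{5}$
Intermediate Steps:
$T{\left(R \right)} = \frac{1}{2 R}$
$X{\left(K \right)} = K^{2} + \frac{35 K}{36}$ ($X{\left(K \right)} = \left(K^{2} + \frac{1}{2 \left(-18\right)} K\right) + K = \left(K^{2} + \frac{1}{2} \left(- \frac{1}{18}\right) K\right) + K = \left(K^{2} - \frac{K}{36}\right) + K = K^{2} + \frac{35 K}{36}$)
$E = \frac{109057}{2}$ ($E = \frac{1}{36} \left(-234\right) \left(35 + 36 \left(-234\right)\right) = \frac{1}{36} \left(-234\right) \left(35 - 8424\right) = \frac{1}{36} \left(-234\right) \left(-8389\right) = \frac{109057}{2} \approx 54529.0$)
$\left(Q{\left(-558 \right)} + E\right) + \left(84064 + 84422\right) = \left(-558 + \frac{109057}{2}\right) + \left(84064 + 84422\right) = \frac{107941}{2} + 168486 = \frac{444913}{2}$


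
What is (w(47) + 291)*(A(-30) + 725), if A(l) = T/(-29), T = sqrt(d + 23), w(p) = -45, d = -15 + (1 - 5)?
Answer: 5171658/29 ≈ 1.7833e+5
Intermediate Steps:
d = -19 (d = -15 - 4 = -19)
T = 2 (T = sqrt(-19 + 23) = sqrt(4) = 2)
A(l) = -2/29 (A(l) = 2/(-29) = 2*(-1/29) = -2/29)
(w(47) + 291)*(A(-30) + 725) = (-45 + 291)*(-2/29 + 725) = 246*(21023/29) = 5171658/29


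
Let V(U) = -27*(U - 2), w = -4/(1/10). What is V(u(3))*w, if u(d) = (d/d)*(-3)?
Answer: -5400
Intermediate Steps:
u(d) = -3 (u(d) = 1*(-3) = -3)
w = -40 (w = -4/⅒ = -4*10 = -40)
V(U) = 54 - 27*U (V(U) = -27*(-2 + U) = 54 - 27*U)
V(u(3))*w = (54 - 27*(-3))*(-40) = (54 + 81)*(-40) = 135*(-40) = -5400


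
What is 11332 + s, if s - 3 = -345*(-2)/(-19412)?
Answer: 4783355/422 ≈ 11335.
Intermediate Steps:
s = 1251/422 (s = 3 - 345*(-2)/(-19412) = 3 + 690*(-1/19412) = 3 - 15/422 = 1251/422 ≈ 2.9645)
11332 + s = 11332 + 1251/422 = 4783355/422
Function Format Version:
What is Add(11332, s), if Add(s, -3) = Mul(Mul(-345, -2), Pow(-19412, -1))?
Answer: Rational(4783355, 422) ≈ 11335.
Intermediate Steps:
s = Rational(1251, 422) (s = Add(3, Mul(Mul(-345, -2), Pow(-19412, -1))) = Add(3, Mul(690, Rational(-1, 19412))) = Add(3, Rational(-15, 422)) = Rational(1251, 422) ≈ 2.9645)
Add(11332, s) = Add(11332, Rational(1251, 422)) = Rational(4783355, 422)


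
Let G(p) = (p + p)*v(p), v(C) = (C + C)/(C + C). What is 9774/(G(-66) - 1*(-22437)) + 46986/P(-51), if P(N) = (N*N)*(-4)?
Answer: -52574113/12892290 ≈ -4.0779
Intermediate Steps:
P(N) = -4*N**2 (P(N) = N**2*(-4) = -4*N**2)
v(C) = 1 (v(C) = (2*C)/((2*C)) = (2*C)*(1/(2*C)) = 1)
G(p) = 2*p (G(p) = (p + p)*1 = (2*p)*1 = 2*p)
9774/(G(-66) - 1*(-22437)) + 46986/P(-51) = 9774/(2*(-66) - 1*(-22437)) + 46986/((-4*(-51)**2)) = 9774/(-132 + 22437) + 46986/((-4*2601)) = 9774/22305 + 46986/(-10404) = 9774*(1/22305) + 46986*(-1/10404) = 3258/7435 - 7831/1734 = -52574113/12892290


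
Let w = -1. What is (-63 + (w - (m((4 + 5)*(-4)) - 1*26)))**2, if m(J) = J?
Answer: 4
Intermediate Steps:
(-63 + (w - (m((4 + 5)*(-4)) - 1*26)))**2 = (-63 + (-1 - ((4 + 5)*(-4) - 1*26)))**2 = (-63 + (-1 - (9*(-4) - 26)))**2 = (-63 + (-1 - (-36 - 26)))**2 = (-63 + (-1 - 1*(-62)))**2 = (-63 + (-1 + 62))**2 = (-63 + 61)**2 = (-2)**2 = 4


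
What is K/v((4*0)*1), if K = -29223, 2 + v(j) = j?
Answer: 29223/2 ≈ 14612.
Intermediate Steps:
v(j) = -2 + j
K/v((4*0)*1) = -29223/(-2 + (4*0)*1) = -29223/(-2 + 0*1) = -29223/(-2 + 0) = -29223/(-2) = -29223*(-1/2) = 29223/2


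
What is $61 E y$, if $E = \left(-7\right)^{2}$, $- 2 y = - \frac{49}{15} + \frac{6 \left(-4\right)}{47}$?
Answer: $\frac{7959707}{1410} \approx 5645.2$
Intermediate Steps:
$y = \frac{2663}{1410}$ ($y = - \frac{- \frac{49}{15} + \frac{6 \left(-4\right)}{47}}{2} = - \frac{\left(-49\right) \frac{1}{15} - \frac{24}{47}}{2} = - \frac{- \frac{49}{15} - \frac{24}{47}}{2} = \left(- \frac{1}{2}\right) \left(- \frac{2663}{705}\right) = \frac{2663}{1410} \approx 1.8887$)
$E = 49$
$61 E y = 61 \cdot 49 \cdot \frac{2663}{1410} = 2989 \cdot \frac{2663}{1410} = \frac{7959707}{1410}$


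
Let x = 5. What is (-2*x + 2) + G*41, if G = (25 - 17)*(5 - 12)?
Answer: -2304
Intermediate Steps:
G = -56 (G = 8*(-7) = -56)
(-2*x + 2) + G*41 = (-2*5 + 2) - 56*41 = (-10 + 2) - 2296 = -8 - 2296 = -2304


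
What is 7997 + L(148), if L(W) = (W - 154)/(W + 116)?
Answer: 351867/44 ≈ 7997.0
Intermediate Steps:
L(W) = (-154 + W)/(116 + W)
7997 + L(148) = 7997 + (-154 + 148)/(116 + 148) = 7997 - 6/264 = 7997 + (1/264)*(-6) = 7997 - 1/44 = 351867/44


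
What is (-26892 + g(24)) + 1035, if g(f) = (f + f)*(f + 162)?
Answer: -16929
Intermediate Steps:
g(f) = 2*f*(162 + f) (g(f) = (2*f)*(162 + f) = 2*f*(162 + f))
(-26892 + g(24)) + 1035 = (-26892 + 2*24*(162 + 24)) + 1035 = (-26892 + 2*24*186) + 1035 = (-26892 + 8928) + 1035 = -17964 + 1035 = -16929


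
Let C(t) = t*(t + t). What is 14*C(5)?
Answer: 700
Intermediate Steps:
C(t) = 2*t² (C(t) = t*(2*t) = 2*t²)
14*C(5) = 14*(2*5²) = 14*(2*25) = 14*50 = 700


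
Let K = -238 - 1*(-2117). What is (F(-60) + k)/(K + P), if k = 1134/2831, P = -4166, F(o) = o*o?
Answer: -10192734/6474497 ≈ -1.5743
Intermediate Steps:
F(o) = o²
K = 1879 (K = -238 + 2117 = 1879)
k = 1134/2831 (k = 1134*(1/2831) = 1134/2831 ≈ 0.40057)
(F(-60) + k)/(K + P) = ((-60)² + 1134/2831)/(1879 - 4166) = (3600 + 1134/2831)/(-2287) = (10192734/2831)*(-1/2287) = -10192734/6474497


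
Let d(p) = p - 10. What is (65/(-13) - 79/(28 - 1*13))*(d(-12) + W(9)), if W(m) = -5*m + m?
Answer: 8932/15 ≈ 595.47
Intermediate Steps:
d(p) = -10 + p
W(m) = -4*m
(65/(-13) - 79/(28 - 1*13))*(d(-12) + W(9)) = (65/(-13) - 79/(28 - 1*13))*((-10 - 12) - 4*9) = (65*(-1/13) - 79/(28 - 13))*(-22 - 36) = (-5 - 79/15)*(-58) = -154/15*(-58) = 8932/15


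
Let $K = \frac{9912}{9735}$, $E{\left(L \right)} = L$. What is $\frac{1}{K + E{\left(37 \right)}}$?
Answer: $\frac{55}{2091} \approx 0.026303$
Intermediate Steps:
$K = \frac{56}{55}$ ($K = 9912 \cdot \frac{1}{9735} = \frac{56}{55} \approx 1.0182$)
$\frac{1}{K + E{\left(37 \right)}} = \frac{1}{\frac{56}{55} + 37} = \frac{1}{\frac{2091}{55}} = \frac{55}{2091}$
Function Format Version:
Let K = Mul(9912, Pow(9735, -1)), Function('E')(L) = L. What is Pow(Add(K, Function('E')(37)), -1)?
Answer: Rational(55, 2091) ≈ 0.026303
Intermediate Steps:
K = Rational(56, 55) (K = Mul(9912, Rational(1, 9735)) = Rational(56, 55) ≈ 1.0182)
Pow(Add(K, Function('E')(37)), -1) = Pow(Add(Rational(56, 55), 37), -1) = Pow(Rational(2091, 55), -1) = Rational(55, 2091)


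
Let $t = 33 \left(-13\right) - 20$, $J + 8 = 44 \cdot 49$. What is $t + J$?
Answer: $1699$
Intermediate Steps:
$J = 2148$ ($J = -8 + 44 \cdot 49 = -8 + 2156 = 2148$)
$t = -449$ ($t = -429 - 20 = -449$)
$t + J = -449 + 2148 = 1699$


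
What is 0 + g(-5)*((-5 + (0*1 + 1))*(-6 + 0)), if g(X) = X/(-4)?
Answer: 30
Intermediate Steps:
g(X) = -X/4 (g(X) = X*(-¼) = -X/4)
0 + g(-5)*((-5 + (0*1 + 1))*(-6 + 0)) = 0 + (-¼*(-5))*((-5 + (0*1 + 1))*(-6 + 0)) = 0 + 5*((-5 + (0 + 1))*(-6))/4 = 0 + 5*((-5 + 1)*(-6))/4 = 0 + 5*(-4*(-6))/4 = 0 + (5/4)*24 = 0 + 30 = 30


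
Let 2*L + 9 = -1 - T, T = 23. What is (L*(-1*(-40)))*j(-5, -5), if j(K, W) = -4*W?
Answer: -13200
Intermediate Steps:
L = -33/2 (L = -9/2 + (-1 - 1*23)/2 = -9/2 + (-1 - 23)/2 = -9/2 + (½)*(-24) = -9/2 - 12 = -33/2 ≈ -16.500)
(L*(-1*(-40)))*j(-5, -5) = (-(-33)*(-40)/2)*(-4*(-5)) = -33/2*40*20 = -660*20 = -13200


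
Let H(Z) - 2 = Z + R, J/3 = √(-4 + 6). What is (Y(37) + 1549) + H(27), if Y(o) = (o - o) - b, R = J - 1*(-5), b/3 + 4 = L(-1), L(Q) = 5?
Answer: 1580 + 3*√2 ≈ 1584.2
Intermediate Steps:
J = 3*√2 (J = 3*√(-4 + 6) = 3*√2 ≈ 4.2426)
b = 3 (b = -12 + 3*5 = -12 + 15 = 3)
R = 5 + 3*√2 (R = 3*√2 - 1*(-5) = 3*√2 + 5 = 5 + 3*√2 ≈ 9.2426)
H(Z) = 7 + Z + 3*√2 (H(Z) = 2 + (Z + (5 + 3*√2)) = 2 + (5 + Z + 3*√2) = 7 + Z + 3*√2)
Y(o) = -3 (Y(o) = (o - o) - 1*3 = 0 - 3 = -3)
(Y(37) + 1549) + H(27) = (-3 + 1549) + (7 + 27 + 3*√2) = 1546 + (34 + 3*√2) = 1580 + 3*√2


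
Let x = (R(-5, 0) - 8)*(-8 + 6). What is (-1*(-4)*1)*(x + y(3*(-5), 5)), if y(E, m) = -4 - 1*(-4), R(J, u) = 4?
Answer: 32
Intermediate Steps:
x = 8 (x = (4 - 8)*(-8 + 6) = -4*(-2) = 8)
y(E, m) = 0 (y(E, m) = -4 + 4 = 0)
(-1*(-4)*1)*(x + y(3*(-5), 5)) = (-1*(-4)*1)*(8 + 0) = (4*1)*8 = 4*8 = 32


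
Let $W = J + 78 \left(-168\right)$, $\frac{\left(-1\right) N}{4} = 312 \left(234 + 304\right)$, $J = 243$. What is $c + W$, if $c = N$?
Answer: $-684285$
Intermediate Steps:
$N = -671424$ ($N = - 4 \cdot 312 \left(234 + 304\right) = - 4 \cdot 312 \cdot 538 = \left(-4\right) 167856 = -671424$)
$W = -12861$ ($W = 243 + 78 \left(-168\right) = 243 - 13104 = -12861$)
$c = -671424$
$c + W = -671424 - 12861 = -684285$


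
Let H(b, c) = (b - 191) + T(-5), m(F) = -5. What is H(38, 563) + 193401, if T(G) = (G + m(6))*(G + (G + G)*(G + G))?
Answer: 192298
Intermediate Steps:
T(G) = (-5 + G)*(G + 4*G²) (T(G) = (G - 5)*(G + (G + G)*(G + G)) = (-5 + G)*(G + (2*G)*(2*G)) = (-5 + G)*(G + 4*G²))
H(b, c) = -1141 + b (H(b, c) = (b - 191) - 5*(-5 - 19*(-5) + 4*(-5)²) = (-191 + b) - 5*(-5 + 95 + 4*25) = (-191 + b) - 5*(-5 + 95 + 100) = (-191 + b) - 5*190 = (-191 + b) - 950 = -1141 + b)
H(38, 563) + 193401 = (-1141 + 38) + 193401 = -1103 + 193401 = 192298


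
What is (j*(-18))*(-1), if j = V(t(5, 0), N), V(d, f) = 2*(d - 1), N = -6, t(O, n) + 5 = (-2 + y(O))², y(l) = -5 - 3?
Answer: 3384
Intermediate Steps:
y(l) = -8
t(O, n) = 95 (t(O, n) = -5 + (-2 - 8)² = -5 + (-10)² = -5 + 100 = 95)
V(d, f) = -2 + 2*d (V(d, f) = 2*(-1 + d) = -2 + 2*d)
j = 188 (j = -2 + 2*95 = -2 + 190 = 188)
(j*(-18))*(-1) = (188*(-18))*(-1) = -3384*(-1) = 3384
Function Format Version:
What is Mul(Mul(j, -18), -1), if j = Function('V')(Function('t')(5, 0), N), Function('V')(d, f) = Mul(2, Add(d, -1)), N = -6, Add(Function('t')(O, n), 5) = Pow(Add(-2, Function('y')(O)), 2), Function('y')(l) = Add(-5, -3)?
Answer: 3384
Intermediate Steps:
Function('y')(l) = -8
Function('t')(O, n) = 95 (Function('t')(O, n) = Add(-5, Pow(Add(-2, -8), 2)) = Add(-5, Pow(-10, 2)) = Add(-5, 100) = 95)
Function('V')(d, f) = Add(-2, Mul(2, d)) (Function('V')(d, f) = Mul(2, Add(-1, d)) = Add(-2, Mul(2, d)))
j = 188 (j = Add(-2, Mul(2, 95)) = Add(-2, 190) = 188)
Mul(Mul(j, -18), -1) = Mul(Mul(188, -18), -1) = Mul(-3384, -1) = 3384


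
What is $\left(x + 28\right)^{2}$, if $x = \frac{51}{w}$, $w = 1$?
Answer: $6241$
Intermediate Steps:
$x = 51$ ($x = \frac{51}{1} = 51 \cdot 1 = 51$)
$\left(x + 28\right)^{2} = \left(51 + 28\right)^{2} = 79^{2} = 6241$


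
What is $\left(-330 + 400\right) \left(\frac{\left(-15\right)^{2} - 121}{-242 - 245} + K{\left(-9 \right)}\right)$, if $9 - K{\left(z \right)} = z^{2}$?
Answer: $- \frac{2461760}{487} \approx -5054.9$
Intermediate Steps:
$K{\left(z \right)} = 9 - z^{2}$
$\left(-330 + 400\right) \left(\frac{\left(-15\right)^{2} - 121}{-242 - 245} + K{\left(-9 \right)}\right) = \left(-330 + 400\right) \left(\frac{\left(-15\right)^{2} - 121}{-242 - 245} + \left(9 - \left(-9\right)^{2}\right)\right) = 70 \left(\frac{225 - 121}{-487} + \left(9 - 81\right)\right) = 70 \left(104 \left(- \frac{1}{487}\right) + \left(9 - 81\right)\right) = 70 \left(- \frac{104}{487} - 72\right) = 70 \left(- \frac{35168}{487}\right) = - \frac{2461760}{487}$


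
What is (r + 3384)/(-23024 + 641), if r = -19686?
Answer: 5434/7461 ≈ 0.72832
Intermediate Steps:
(r + 3384)/(-23024 + 641) = (-19686 + 3384)/(-23024 + 641) = -16302/(-22383) = -16302*(-1/22383) = 5434/7461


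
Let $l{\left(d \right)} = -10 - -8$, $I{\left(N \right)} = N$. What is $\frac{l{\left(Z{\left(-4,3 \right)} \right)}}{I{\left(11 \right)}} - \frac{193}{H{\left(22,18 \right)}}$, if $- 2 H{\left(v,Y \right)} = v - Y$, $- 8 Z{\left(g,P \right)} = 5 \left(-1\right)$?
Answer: $\frac{2119}{22} \approx 96.318$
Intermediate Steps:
$Z{\left(g,P \right)} = \frac{5}{8}$ ($Z{\left(g,P \right)} = - \frac{5 \left(-1\right)}{8} = \left(- \frac{1}{8}\right) \left(-5\right) = \frac{5}{8}$)
$l{\left(d \right)} = -2$ ($l{\left(d \right)} = -10 + 8 = -2$)
$H{\left(v,Y \right)} = \frac{Y}{2} - \frac{v}{2}$ ($H{\left(v,Y \right)} = - \frac{v - Y}{2} = \frac{Y}{2} - \frac{v}{2}$)
$\frac{l{\left(Z{\left(-4,3 \right)} \right)}}{I{\left(11 \right)}} - \frac{193}{H{\left(22,18 \right)}} = - \frac{2}{11} - \frac{193}{\frac{1}{2} \cdot 18 - 11} = \left(-2\right) \frac{1}{11} - \frac{193}{9 - 11} = - \frac{2}{11} - \frac{193}{-2} = - \frac{2}{11} - - \frac{193}{2} = - \frac{2}{11} + \frac{193}{2} = \frac{2119}{22}$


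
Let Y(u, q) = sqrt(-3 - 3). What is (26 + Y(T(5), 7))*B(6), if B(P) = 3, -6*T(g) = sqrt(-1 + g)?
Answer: 78 + 3*I*sqrt(6) ≈ 78.0 + 7.3485*I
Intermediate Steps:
T(g) = -sqrt(-1 + g)/6
Y(u, q) = I*sqrt(6) (Y(u, q) = sqrt(-6) = I*sqrt(6))
(26 + Y(T(5), 7))*B(6) = (26 + I*sqrt(6))*3 = 78 + 3*I*sqrt(6)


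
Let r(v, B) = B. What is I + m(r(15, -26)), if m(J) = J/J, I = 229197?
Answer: 229198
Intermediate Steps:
m(J) = 1
I + m(r(15, -26)) = 229197 + 1 = 229198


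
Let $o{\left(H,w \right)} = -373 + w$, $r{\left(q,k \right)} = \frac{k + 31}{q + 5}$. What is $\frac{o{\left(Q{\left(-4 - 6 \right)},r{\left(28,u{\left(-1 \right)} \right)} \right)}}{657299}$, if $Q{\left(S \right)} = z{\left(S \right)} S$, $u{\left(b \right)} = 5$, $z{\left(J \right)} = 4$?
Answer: $- \frac{4091}{7230289} \approx -0.00056581$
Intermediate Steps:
$Q{\left(S \right)} = 4 S$
$r{\left(q,k \right)} = \frac{31 + k}{5 + q}$
$\frac{o{\left(Q{\left(-4 - 6 \right)},r{\left(28,u{\left(-1 \right)} \right)} \right)}}{657299} = \frac{-373 + \frac{31 + 5}{5 + 28}}{657299} = \left(-373 + \frac{1}{33} \cdot 36\right) \frac{1}{657299} = \left(-373 + \frac{12}{11}\right) \frac{1}{657299} = \left(- \frac{4091}{11}\right) \frac{1}{657299} = - \frac{4091}{7230289}$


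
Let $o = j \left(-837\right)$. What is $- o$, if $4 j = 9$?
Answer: $\frac{7533}{4} \approx 1883.3$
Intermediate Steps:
$j = \frac{9}{4}$ ($j = \frac{1}{4} \cdot 9 = \frac{9}{4} \approx 2.25$)
$o = - \frac{7533}{4}$ ($o = \frac{9}{4} \left(-837\right) = - \frac{7533}{4} \approx -1883.3$)
$- o = \left(-1\right) \left(- \frac{7533}{4}\right) = \frac{7533}{4}$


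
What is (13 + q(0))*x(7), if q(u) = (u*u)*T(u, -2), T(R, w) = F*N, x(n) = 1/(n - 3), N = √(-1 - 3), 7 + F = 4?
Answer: 13/4 ≈ 3.2500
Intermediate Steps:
F = -3 (F = -7 + 4 = -3)
N = 2*I (N = √(-4) = 2*I ≈ 2.0*I)
x(n) = 1/(-3 + n)
T(R, w) = -6*I
q(u) = -6*I*u² (q(u) = (u*u)*(-6*I) = u²*(-6*I) = -6*I*u²)
(13 + q(0))*x(7) = (13 - 6*I*0²)/(-3 + 7) = (13 - 6*I*0)/4 = (13 + 0)*(¼) = 13*(¼) = 13/4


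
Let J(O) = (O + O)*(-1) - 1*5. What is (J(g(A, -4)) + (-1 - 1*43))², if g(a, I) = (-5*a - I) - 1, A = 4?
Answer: 225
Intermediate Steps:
g(a, I) = -1 - I - 5*a (g(a, I) = (-I - 5*a) - 1 = -1 - I - 5*a)
J(O) = -5 - 2*O (J(O) = (2*O)*(-1) - 5 = -2*O - 5 = -5 - 2*O)
(J(g(A, -4)) + (-1 - 1*43))² = ((-5 - 2*(-1 - 1*(-4) - 5*4)) + (-1 - 1*43))² = ((-5 - 2*(-1 + 4 - 20)) + (-1 - 43))² = ((-5 - 2*(-17)) - 44)² = ((-5 + 34) - 44)² = (29 - 44)² = (-15)² = 225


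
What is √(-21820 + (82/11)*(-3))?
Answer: I*√2642926/11 ≈ 147.79*I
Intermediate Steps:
√(-21820 + (82/11)*(-3)) = √(-21820 - 246/11) = √(-240266/11) = I*√2642926/11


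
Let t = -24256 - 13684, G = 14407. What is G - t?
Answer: 52347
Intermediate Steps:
t = -37940
G - t = 14407 - 1*(-37940) = 14407 + 37940 = 52347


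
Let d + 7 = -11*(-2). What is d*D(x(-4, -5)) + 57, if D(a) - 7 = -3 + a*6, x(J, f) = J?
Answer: -243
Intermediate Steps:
d = 15 (d = -7 - 11*(-2) = -7 + 22 = 15)
D(a) = 4 + 6*a (D(a) = 7 + (-3 + a*6) = 7 + (-3 + 6*a) = 4 + 6*a)
d*D(x(-4, -5)) + 57 = 15*(4 + 6*(-4)) + 57 = 15*(4 - 24) + 57 = 15*(-20) + 57 = -300 + 57 = -243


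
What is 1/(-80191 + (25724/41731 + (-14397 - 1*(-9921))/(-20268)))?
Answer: -70483659/5652096085370 ≈ -1.2470e-5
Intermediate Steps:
1/(-80191 + (25724/41731 + (-14397 - 1*(-9921))/(-20268))) = 1/(-80191 + (25724*(1/41731) + (-14397 + 9921)*(-1/20268))) = 1/(-80191 + (25724/41731 - 4476*(-1/20268))) = 1/(-80191 + (25724/41731 + 373/1689)) = 1/(-80191 + 59013499/70483659) = 1/(-5652096085370/70483659) = -70483659/5652096085370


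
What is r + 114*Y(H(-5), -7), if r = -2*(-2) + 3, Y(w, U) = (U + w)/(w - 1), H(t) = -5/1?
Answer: 235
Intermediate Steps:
H(t) = -5 (H(t) = -5*1 = -5)
Y(w, U) = (U + w)/(-1 + w)
r = 7 (r = 4 + 3 = 7)
r + 114*Y(H(-5), -7) = 7 + 114*((-7 - 5)/(-1 - 5)) = 7 + 114*(-12/(-6)) = 7 + 114*(-⅙*(-12)) = 7 + 114*2 = 7 + 228 = 235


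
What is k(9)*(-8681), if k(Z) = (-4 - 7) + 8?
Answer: 26043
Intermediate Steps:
k(Z) = -3 (k(Z) = -11 + 8 = -3)
k(9)*(-8681) = -3*(-8681) = 26043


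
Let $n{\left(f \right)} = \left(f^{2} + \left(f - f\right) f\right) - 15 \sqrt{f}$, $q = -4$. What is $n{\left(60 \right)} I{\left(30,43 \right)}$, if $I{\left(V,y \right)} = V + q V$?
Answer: $-324000 + 2700 \sqrt{15} \approx -3.1354 \cdot 10^{5}$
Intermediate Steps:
$I{\left(V,y \right)} = - 3 V$ ($I{\left(V,y \right)} = V - 4 V = - 3 V$)
$n{\left(f \right)} = f^{2} - 15 \sqrt{f}$ ($n{\left(f \right)} = \left(f^{2} + 0 f\right) - 15 \sqrt{f} = \left(f^{2} + 0\right) - 15 \sqrt{f} = f^{2} - 15 \sqrt{f}$)
$n{\left(60 \right)} I{\left(30,43 \right)} = \left(60^{2} - 15 \sqrt{60}\right) \left(\left(-3\right) 30\right) = \left(3600 - 15 \cdot 2 \sqrt{15}\right) \left(-90\right) = \left(3600 - 30 \sqrt{15}\right) \left(-90\right) = -324000 + 2700 \sqrt{15}$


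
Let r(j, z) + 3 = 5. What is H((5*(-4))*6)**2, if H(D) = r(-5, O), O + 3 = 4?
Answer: 4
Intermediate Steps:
O = 1 (O = -3 + 4 = 1)
r(j, z) = 2 (r(j, z) = -3 + 5 = 2)
H(D) = 2
H((5*(-4))*6)**2 = 2**2 = 4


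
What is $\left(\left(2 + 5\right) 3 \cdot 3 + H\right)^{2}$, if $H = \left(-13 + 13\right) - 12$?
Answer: $2601$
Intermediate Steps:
$H = -12$ ($H = 0 - 12 = -12$)
$\left(\left(2 + 5\right) 3 \cdot 3 + H\right)^{2} = \left(\left(2 + 5\right) 3 \cdot 3 - 12\right)^{2} = \left(7 \cdot 3 \cdot 3 - 12\right)^{2} = \left(21 \cdot 3 - 12\right)^{2} = \left(63 - 12\right)^{2} = 51^{2} = 2601$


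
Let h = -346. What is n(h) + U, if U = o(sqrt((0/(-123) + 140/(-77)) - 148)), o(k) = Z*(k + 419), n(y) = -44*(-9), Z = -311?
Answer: -129913 - 1244*I*sqrt(1133)/11 ≈ -1.2991e+5 - 3806.6*I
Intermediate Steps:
n(y) = 396
o(k) = -130309 - 311*k (o(k) = -311*(k + 419) = -311*(419 + k) = -130309 - 311*k)
U = -130309 - 1244*I*sqrt(1133)/11 (U = -130309 - 311*sqrt((0/(-123) + 140/(-77)) - 148) = -130309 - 311*sqrt((0*(-1/123) + 140*(-1/77)) - 148) = -130309 - 311*sqrt((0 - 20/11) - 148) = -130309 - 311*sqrt(-20/11 - 148) = -130309 - 1244*I*sqrt(1133)/11 ≈ -1.3031e+5 - 3806.6*I)
n(h) + U = 396 + (-130309 - 1244*I*sqrt(1133)/11) = -129913 - 1244*I*sqrt(1133)/11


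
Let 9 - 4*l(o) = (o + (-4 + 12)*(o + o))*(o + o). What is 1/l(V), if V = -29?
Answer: -4/28585 ≈ -0.00013993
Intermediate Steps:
l(o) = 9/4 - 17*o**2/2 (l(o) = 9/4 - (o + (-4 + 12)*(o + o))*(o + o)/4 = 9/4 - (o + 8*(2*o))*2*o/4 = 9/4 - (o + 16*o)*2*o/4 = 9/4 - 17*o*2*o/4 = 9/4 - 17*o**2/2)
1/l(V) = 1/(9/4 - 17/2*(-29)**2) = 1/(9/4 - 17/2*841) = 1/(9/4 - 14297/2) = 1/(-28585/4) = -4/28585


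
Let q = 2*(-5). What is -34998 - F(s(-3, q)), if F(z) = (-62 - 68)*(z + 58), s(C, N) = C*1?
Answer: -27848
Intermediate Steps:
q = -10
s(C, N) = C
F(z) = -7540 - 130*z (F(z) = -130*(58 + z) = -7540 - 130*z)
-34998 - F(s(-3, q)) = -34998 - (-7540 - 130*(-3)) = -34998 - (-7540 + 390) = -34998 - 1*(-7150) = -34998 + 7150 = -27848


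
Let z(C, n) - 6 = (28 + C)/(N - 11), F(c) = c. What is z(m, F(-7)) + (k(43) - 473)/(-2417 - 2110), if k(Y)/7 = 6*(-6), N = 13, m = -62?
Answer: -49072/4527 ≈ -10.840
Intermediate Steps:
z(C, n) = 20 + C/2 (z(C, n) = 6 + (28 + C)/(13 - 11) = 6 + (28 + C)/2 = 6 + (28 + C)*(1/2) = 6 + (14 + C/2) = 20 + C/2)
k(Y) = -252 (k(Y) = 7*(6*(-6)) = 7*(-36) = -252)
z(m, F(-7)) + (k(43) - 473)/(-2417 - 2110) = (20 + (1/2)*(-62)) + (-252 - 473)/(-2417 - 2110) = (20 - 31) - 725/(-4527) = -11 - 725*(-1/4527) = -11 + 725/4527 = -49072/4527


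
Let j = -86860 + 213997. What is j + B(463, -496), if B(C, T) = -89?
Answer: 127048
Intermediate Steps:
j = 127137
j + B(463, -496) = 127137 - 89 = 127048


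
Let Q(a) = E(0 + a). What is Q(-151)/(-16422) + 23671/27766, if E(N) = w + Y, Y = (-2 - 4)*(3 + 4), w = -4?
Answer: 8478313/9912462 ≈ 0.85532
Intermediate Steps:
Y = -42 (Y = -6*7 = -42)
E(N) = -46 (E(N) = -4 - 42 = -46)
Q(a) = -46
Q(-151)/(-16422) + 23671/27766 = -46/(-16422) + 23671/27766 = -46*(-1/16422) + 23671*(1/27766) = 1/357 + 23671/27766 = 8478313/9912462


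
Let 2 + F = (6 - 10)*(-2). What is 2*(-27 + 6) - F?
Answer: -48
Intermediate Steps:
F = 6 (F = -2 + (6 - 10)*(-2) = -2 - 4*(-2) = -2 + 8 = 6)
2*(-27 + 6) - F = 2*(-27 + 6) - 1*6 = 2*(-21) - 6 = -42 - 6 = -48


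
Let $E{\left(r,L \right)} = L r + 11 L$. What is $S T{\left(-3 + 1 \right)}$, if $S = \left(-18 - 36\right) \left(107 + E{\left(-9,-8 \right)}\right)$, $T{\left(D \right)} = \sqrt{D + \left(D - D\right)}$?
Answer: $- 4914 i \sqrt{2} \approx - 6949.4 i$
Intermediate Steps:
$T{\left(D \right)} = \sqrt{D}$ ($T{\left(D \right)} = \sqrt{D + 0} = \sqrt{D}$)
$E{\left(r,L \right)} = 11 L + L r$
$S = -4914$ ($S = \left(-18 - 36\right) \left(107 - 8 \left(11 - 9\right)\right) = - 54 \left(107 - 16\right) = \left(-54\right) 91 = -4914$)
$S T{\left(-3 + 1 \right)} = - 4914 \sqrt{-3 + 1} = - 4914 \sqrt{-2} = - 4914 i \sqrt{2}$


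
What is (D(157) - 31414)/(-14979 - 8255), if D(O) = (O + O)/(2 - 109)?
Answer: 1680806/1243019 ≈ 1.3522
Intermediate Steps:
D(O) = -2*O/107 (D(O) = (2*O)/(-107) = (2*O)*(-1/107) = -2*O/107)
(D(157) - 31414)/(-14979 - 8255) = (-2/107*157 - 31414)/(-14979 - 8255) = (-314/107 - 31414)/(-23234) = -3361612/107*(-1/23234) = 1680806/1243019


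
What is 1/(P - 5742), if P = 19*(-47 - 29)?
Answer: -1/7186 ≈ -0.00013916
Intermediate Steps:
P = -1444 (P = 19*(-76) = -1444)
1/(P - 5742) = 1/(-1444 - 5742) = 1/(-7186) = -1/7186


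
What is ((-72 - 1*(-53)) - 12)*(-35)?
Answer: 1085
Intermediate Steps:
((-72 - 1*(-53)) - 12)*(-35) = ((-72 + 53) - 12)*(-35) = (-19 - 12)*(-35) = -31*(-35) = 1085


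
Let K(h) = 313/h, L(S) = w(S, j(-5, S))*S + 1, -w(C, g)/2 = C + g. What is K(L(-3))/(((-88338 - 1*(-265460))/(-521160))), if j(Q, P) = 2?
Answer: 16312308/88561 ≈ 184.19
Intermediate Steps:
w(C, g) = -2*C - 2*g (w(C, g) = -2*(C + g) = -2*C - 2*g)
L(S) = 1 + S*(-4 - 2*S) (L(S) = (-2*S - 2*2)*S + 1 = (-2*S - 4)*S + 1 = (-4 - 2*S)*S + 1 = S*(-4 - 2*S) + 1 = 1 + S*(-4 - 2*S))
K(L(-3))/(((-88338 - 1*(-265460))/(-521160))) = (313/(1 - 2*(-3)*(2 - 3)))/(((-88338 - 1*(-265460))/(-521160))) = (313/(1 - 2*(-3)*(-1)))/(((-88338 + 265460)*(-1/521160))) = (313/(1 - 6))/((177122*(-1/521160))) = (313/(-5))/(-88561/260580) = (313*(-1/5))*(-260580/88561) = -313/5*(-260580/88561) = 16312308/88561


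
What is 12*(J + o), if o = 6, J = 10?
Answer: 192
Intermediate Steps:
12*(J + o) = 12*(10 + 6) = 12*16 = 192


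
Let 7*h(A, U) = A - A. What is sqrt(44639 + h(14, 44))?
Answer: 7*sqrt(911) ≈ 211.28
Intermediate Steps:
h(A, U) = 0 (h(A, U) = (A - A)/7 = (1/7)*0 = 0)
sqrt(44639 + h(14, 44)) = sqrt(44639 + 0) = sqrt(44639) = 7*sqrt(911)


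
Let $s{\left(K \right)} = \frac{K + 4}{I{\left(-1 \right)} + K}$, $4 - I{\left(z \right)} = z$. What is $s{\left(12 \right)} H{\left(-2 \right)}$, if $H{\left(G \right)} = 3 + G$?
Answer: $\frac{16}{17} \approx 0.94118$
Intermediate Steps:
$I{\left(z \right)} = 4 - z$
$s{\left(K \right)} = \frac{4 + K}{5 + K}$ ($s{\left(K \right)} = \frac{K + 4}{\left(4 - -1\right) + K} = \frac{4 + K}{\left(4 + 1\right) + K} = \frac{4 + K}{5 + K}$)
$s{\left(12 \right)} H{\left(-2 \right)} = \frac{4 + 12}{5 + 12} \left(3 - 2\right) = \frac{1}{17} \cdot 16 \cdot 1 = \frac{16}{17} \cdot 1 = \frac{16}{17}$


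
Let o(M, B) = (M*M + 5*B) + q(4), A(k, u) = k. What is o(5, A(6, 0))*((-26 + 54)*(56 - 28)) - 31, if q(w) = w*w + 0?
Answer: 55633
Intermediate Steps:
q(w) = w² (q(w) = w² + 0 = w²)
o(M, B) = 16 + M² + 5*B (o(M, B) = (M*M + 5*B) + 4² = (M² + 5*B) + 16 = 16 + M² + 5*B)
o(5, A(6, 0))*((-26 + 54)*(56 - 28)) - 31 = (16 + 5² + 5*6)*((-26 + 54)*(56 - 28)) - 31 = (16 + 25 + 30)*(28*28) - 31 = 71*784 - 31 = 55664 - 31 = 55633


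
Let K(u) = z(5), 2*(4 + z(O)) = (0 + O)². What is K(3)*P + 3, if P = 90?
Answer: 768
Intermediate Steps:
z(O) = -4 + O²/2 (z(O) = -4 + (0 + O)²/2 = -4 + O²/2)
K(u) = 17/2 (K(u) = -4 + (½)*5² = -4 + (½)*25 = -4 + 25/2 = 17/2)
K(3)*P + 3 = (17/2)*90 + 3 = 765 + 3 = 768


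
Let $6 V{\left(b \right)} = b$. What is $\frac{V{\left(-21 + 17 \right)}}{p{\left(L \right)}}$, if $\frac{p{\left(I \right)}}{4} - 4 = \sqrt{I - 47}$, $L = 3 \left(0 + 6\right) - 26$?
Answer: $\frac{i}{6 \left(\sqrt{55} - 4 i\right)} \approx -0.0093897 + 0.017409 i$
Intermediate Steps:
$V{\left(b \right)} = \frac{b}{6}$
$L = -8$ ($L = 3 \cdot 6 - 26 = 18 - 26 = -8$)
$p{\left(I \right)} = 16 + 4 \sqrt{-47 + I}$ ($p{\left(I \right)} = 16 + 4 \sqrt{I - 47} = 16 + 4 \sqrt{-47 + I}$)
$\frac{V{\left(-21 + 17 \right)}}{p{\left(L \right)}} = \frac{\frac{1}{6} \left(-21 + 17\right)}{16 + 4 \sqrt{-47 - 8}} = \frac{\frac{1}{6} \left(-4\right)}{16 + 4 \sqrt{-55}} = - \frac{2}{3 \left(16 + 4 i \sqrt{55}\right)}$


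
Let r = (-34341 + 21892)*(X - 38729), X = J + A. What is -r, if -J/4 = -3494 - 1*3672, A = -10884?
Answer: -260794101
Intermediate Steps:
J = 28664 (J = -4*(-3494 - 1*3672) = -4*(-3494 - 3672) = -4*(-7166) = 28664)
X = 17780 (X = 28664 - 10884 = 17780)
r = 260794101 (r = (-34341 + 21892)*(17780 - 38729) = -12449*(-20949) = 260794101)
-r = -1*260794101 = -260794101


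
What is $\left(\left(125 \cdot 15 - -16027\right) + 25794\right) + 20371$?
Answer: $64067$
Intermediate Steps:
$\left(\left(125 \cdot 15 - -16027\right) + 25794\right) + 20371 = \left(\left(1875 + 16027\right) + 25794\right) + 20371 = \left(17902 + 25794\right) + 20371 = 43696 + 20371 = 64067$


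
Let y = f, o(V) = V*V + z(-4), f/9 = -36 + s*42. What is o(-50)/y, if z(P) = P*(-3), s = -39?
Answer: -1256/7533 ≈ -0.16673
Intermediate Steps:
z(P) = -3*P
f = -15066 (f = 9*(-36 - 39*42) = 9*(-36 - 1638) = 9*(-1674) = -15066)
o(V) = 12 + V**2 (o(V) = V*V - 3*(-4) = V**2 + 12 = 12 + V**2)
y = -15066
o(-50)/y = (12 + (-50)**2)/(-15066) = (12 + 2500)*(-1/15066) = 2512*(-1/15066) = -1256/7533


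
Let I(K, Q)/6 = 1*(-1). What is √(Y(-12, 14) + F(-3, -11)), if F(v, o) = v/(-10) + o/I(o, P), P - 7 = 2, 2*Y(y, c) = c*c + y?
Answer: 2*√5295/15 ≈ 9.7022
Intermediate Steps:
Y(y, c) = y/2 + c²/2 (Y(y, c) = (c*c + y)/2 = (c² + y)/2 = (y + c²)/2 = y/2 + c²/2)
P = 9 (P = 7 + 2 = 9)
I(K, Q) = -6 (I(K, Q) = 6*(1*(-1)) = 6*(-1) = -6)
F(v, o) = -o/6 - v/10 (F(v, o) = v/(-10) + o/(-6) = v*(-⅒) + o*(-⅙) = -v/10 - o/6 = -o/6 - v/10)
√(Y(-12, 14) + F(-3, -11)) = √(((½)*(-12) + (½)*14²) + (-⅙*(-11) - ⅒*(-3))) = √((-6 + (½)*196) + (11/6 + 3/10)) = √((-6 + 98) + 32/15) = √(92 + 32/15) = √(1412/15) = 2*√5295/15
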